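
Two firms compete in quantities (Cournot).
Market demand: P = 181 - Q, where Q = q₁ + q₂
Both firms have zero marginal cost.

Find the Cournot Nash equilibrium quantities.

q₁* = q₂* = 60.33; P* = 60.33

Work:
Profit: π_i = P·q_i = (a - q_i - q_j)·q_i
FOC: ∂π_i/∂q_i = a - 2q_i - q_j = 0
Reaction function: q_i = (181 - q_j)/2
Symmetry: q* = 181/3 = 60.33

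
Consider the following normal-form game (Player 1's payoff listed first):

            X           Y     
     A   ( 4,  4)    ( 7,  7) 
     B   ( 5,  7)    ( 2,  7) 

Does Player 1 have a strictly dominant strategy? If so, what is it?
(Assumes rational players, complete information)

No strictly dominant strategy exists for Player 1

Work:
A strategy strictly dominates another if it gives a strictly higher payoff against every opponent action. Compare each pair of P1's strategies column-by-column:
  A vs B: [4 vs 5, 7 vs 2] → A does not strictly dominate B (column X: 4 ≤ 5)
  B vs A: [5 vs 4, 2 vs 7] → B does not strictly dominate A (column Y: 2 ≤ 7)
No single strategy strictly dominates all others → no strictly dominant strategy.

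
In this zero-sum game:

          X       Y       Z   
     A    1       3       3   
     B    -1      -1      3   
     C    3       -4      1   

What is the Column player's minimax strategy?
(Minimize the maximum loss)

Column should play X or Y or Z (all achieve the minimum), value = 3

Work:
Column player minimizes Row's maximum payoff:
Column X: max payoff to Row = 3
Column Y: max payoff to Row = 3
Column Z: max payoff to Row = 3
Minimum is 3, achieved by columns X, Y, Z (tied).
Each of X or Y or Z is a minimax strategy.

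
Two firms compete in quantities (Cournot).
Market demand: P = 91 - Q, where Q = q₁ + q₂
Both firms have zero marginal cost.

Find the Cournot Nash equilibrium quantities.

q₁* = q₂* = 30.33; P* = 30.33

Work:
Profit: π_i = P·q_i = (a - q_i - q_j)·q_i
FOC: ∂π_i/∂q_i = a - 2q_i - q_j = 0
Reaction function: q_i = (91 - q_j)/2
Symmetry: q* = 91/3 = 30.33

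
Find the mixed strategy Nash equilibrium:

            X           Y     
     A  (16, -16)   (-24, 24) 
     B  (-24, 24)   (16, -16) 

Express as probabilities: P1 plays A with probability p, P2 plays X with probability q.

p = 0.5, q = 0.5

Work:
Find probabilities that make opponent indifferent:
P2 chooses q to make P1 indifferent between A and B
P1 chooses p to make P2 indifferent between X and Y
Mixed NE: P1 plays (A: 0.5, B: 0.5), P2 plays (X: 0.5, Y: 0.5)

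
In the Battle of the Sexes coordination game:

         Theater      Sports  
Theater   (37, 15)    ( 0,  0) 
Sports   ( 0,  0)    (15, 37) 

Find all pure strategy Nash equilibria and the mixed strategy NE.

Pure NE: (Theater, Theater) and (Sports, Sports); Mixed NE: p = 0.7115, q = 0.2885

Work:
Check pure NE:
(Theater, Theater): (37, 15) - no unilateral deviation beneficial
(Sports, Sports): (15, 37) - no unilateral deviation beneficial
Mixed NE: P1 plays Theater with p = 0.7115, P2 plays Theater with q = 0.2885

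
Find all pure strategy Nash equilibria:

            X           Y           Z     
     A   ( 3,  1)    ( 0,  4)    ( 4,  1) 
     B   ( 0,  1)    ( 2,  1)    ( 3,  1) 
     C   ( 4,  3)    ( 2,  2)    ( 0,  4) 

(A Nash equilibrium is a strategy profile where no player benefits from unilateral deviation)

Nash equilibrium: (B, Y)

Work:
Best responses:
  P1 vs X: payoffs [3, 0, 4] → best response C (payoff 4)
  P1 vs Y: payoffs [0, 2, 2] → best response B/C (payoff 2)
  P1 vs Z: payoffs [4, 3, 0] → best response A (payoff 4)
  P2 vs A: payoffs [1, 4, 1] → best response Y (payoff 4)
  P2 vs B: payoffs [1, 1, 1] → best response X/Y/Z (payoff 1)
  P2 vs C: payoffs [3, 2, 4] → best response Z (payoff 4)
Mutual best responses: (B,Y) → Nash equilibria.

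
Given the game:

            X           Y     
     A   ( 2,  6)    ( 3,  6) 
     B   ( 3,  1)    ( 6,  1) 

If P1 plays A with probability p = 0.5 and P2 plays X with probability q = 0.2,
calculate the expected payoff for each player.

E[P1] = 4.1, E[P2] = 3.5

Work:
E[P1] = p·q·π₁(A,X) + p·(1-q)·π₁(A,Y) + (1-p)·q·π₁(B,X) + (1-p)·(1-q)·π₁(B,Y)
= 0.5·0.2·2 + 0.5·0.8·3 + 0.5·0.2·3 + 0.5·0.8·6
= 4.1

E[P2] = 3.5 (similar calculation)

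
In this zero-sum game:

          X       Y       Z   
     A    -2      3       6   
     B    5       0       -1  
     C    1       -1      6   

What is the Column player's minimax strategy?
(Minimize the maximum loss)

Column should play Y, value = 3

Work:
Column player minimizes Row's maximum payoff:
Column X: max payoff to Row = 5
Column Y: max payoff to Row = 3
Column Z: max payoff to Row = 6
Minimum is 3, achieved by column Y.
Minimax strategy: Y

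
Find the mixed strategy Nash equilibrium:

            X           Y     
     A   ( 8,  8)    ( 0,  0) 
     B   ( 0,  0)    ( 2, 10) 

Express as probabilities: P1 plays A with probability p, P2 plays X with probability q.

p = 0.5556, q = 0.2

Work:
Find probabilities that make opponent indifferent:
P2 chooses q to make P1 indifferent between A and B
P1 chooses p to make P2 indifferent between X and Y
Mixed NE: P1 plays (A: 0.5556, B: 0.4444), P2 plays (X: 0.2, Y: 0.8)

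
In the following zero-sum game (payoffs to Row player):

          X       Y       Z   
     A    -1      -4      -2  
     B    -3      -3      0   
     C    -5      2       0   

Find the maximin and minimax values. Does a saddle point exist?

Maximin = -3, Minimax = -1, Saddle: False

Work:
Row minimums: [-4, -3, -5] → maximin = -3
Column maximums: [-1, 2, 0] → minimax = -1
No saddle point (maximin ≠ minimax). Mixed strategy needed.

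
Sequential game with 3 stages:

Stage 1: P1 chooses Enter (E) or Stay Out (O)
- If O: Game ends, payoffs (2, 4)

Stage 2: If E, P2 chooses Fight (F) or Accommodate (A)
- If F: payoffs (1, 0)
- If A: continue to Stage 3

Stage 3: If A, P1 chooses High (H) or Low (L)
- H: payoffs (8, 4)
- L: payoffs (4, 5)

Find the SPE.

SPE: (E, A, H); Outcome (8, 4)

Work:
Stage 3: P1 chooses H (8 vs 4)
Stage 2: P2: F->0, A->4 (anticipating H). Choose A
Stage 1: P1: O->2, E->8 (anticipating A, H). Choose E
SPE path: E -> A -> H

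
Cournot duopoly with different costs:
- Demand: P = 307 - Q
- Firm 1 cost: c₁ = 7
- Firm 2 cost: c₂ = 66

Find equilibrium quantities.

q₁* = 119.67, q₂* = 60.67

Work:
Reaction: q₁ = (307 - 7 - q₂)/2
Reaction: q₂ = (307 - 66 - q₁)/2
Solve simultaneously:
q₁* = (307 - 2×7 + 66)/3 = 119.67
q₂* = (307 - 2×66 + 7)/3 = 60.67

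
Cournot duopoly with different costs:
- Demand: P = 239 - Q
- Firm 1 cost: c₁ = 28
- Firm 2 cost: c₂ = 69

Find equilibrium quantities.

q₁* = 84.0, q₂* = 43.0

Work:
Reaction: q₁ = (239 - 28 - q₂)/2
Reaction: q₂ = (239 - 69 - q₁)/2
Solve simultaneously:
q₁* = (239 - 2×28 + 69)/3 = 84.0
q₂* = (239 - 2×69 + 28)/3 = 43.0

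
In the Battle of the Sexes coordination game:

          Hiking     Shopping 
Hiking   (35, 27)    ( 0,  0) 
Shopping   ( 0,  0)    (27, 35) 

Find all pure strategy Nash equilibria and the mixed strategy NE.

Pure NE: (Hiking, Hiking) and (Shopping, Shopping); Mixed NE: p = 0.5645, q = 0.4355

Work:
Check pure NE:
(Hiking, Hiking): (35, 27) - no unilateral deviation beneficial
(Shopping, Shopping): (27, 35) - no unilateral deviation beneficial
Mixed NE: P1 plays Hiking with p = 0.5645, P2 plays Hiking with q = 0.4355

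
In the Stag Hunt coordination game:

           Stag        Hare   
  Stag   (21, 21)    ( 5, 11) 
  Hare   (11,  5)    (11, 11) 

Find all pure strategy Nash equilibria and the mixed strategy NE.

Pure NE: (Stag, Stag) and (Hare, Hare); Mixed NE: p = 0.375, q = 0.375

Work:
Check pure NE:
(Stag, Stag): (21, 21) - no unilateral deviation beneficial
(Hare, Hare): (11, 11) - no unilateral deviation beneficial
Mixed NE: P1 plays Stag with p = 0.375, P2 plays Stag with q = 0.375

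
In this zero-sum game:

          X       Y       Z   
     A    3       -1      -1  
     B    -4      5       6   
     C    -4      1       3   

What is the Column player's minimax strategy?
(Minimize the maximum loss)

Column should play X, value = 3

Work:
Column player minimizes Row's maximum payoff:
Column X: max payoff to Row = 3
Column Y: max payoff to Row = 5
Column Z: max payoff to Row = 6
Minimum is 3, achieved by column X.
Minimax strategy: X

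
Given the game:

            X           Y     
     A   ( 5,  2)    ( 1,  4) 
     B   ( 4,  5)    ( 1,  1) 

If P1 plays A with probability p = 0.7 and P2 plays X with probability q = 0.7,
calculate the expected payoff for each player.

E[P1] = 3.59, E[P2] = 2.96

Work:
E[P1] = p·q·π₁(A,X) + p·(1-q)·π₁(A,Y) + (1-p)·q·π₁(B,X) + (1-p)·(1-q)·π₁(B,Y)
= 0.7·0.7·5 + 0.7·0.3·1 + 0.3·0.7·4 + 0.3·0.3·1
= 3.59

E[P2] = 2.96 (similar calculation)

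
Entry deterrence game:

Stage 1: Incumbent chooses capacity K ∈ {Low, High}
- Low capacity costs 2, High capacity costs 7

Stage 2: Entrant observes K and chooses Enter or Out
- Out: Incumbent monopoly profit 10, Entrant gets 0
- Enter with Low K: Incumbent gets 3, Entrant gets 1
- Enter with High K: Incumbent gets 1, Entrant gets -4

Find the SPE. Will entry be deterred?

SPE: (High, Enter|Low, Out|High); Entry deterred. Incumbent net profit = 3

Work:
After Low K: Entrant enters (1 > 0)
After High K: Entrant stays out (-4 < 0)
Incumbent: Low → 3−2=1, High → 10−7=3
Incumbent chooses High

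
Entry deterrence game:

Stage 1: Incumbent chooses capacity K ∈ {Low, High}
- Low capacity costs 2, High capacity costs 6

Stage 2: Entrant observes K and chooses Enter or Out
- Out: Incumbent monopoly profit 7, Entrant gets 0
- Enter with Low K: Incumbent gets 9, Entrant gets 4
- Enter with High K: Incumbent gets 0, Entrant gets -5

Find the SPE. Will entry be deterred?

SPE: (Low, Enter|Low, Out|High); Entry not deterred. Incumbent net profit = 7, Entrant gets 4

Work:
After Low K: Entrant enters (4 > 0)
After High K: Entrant stays out (-5 < 0)
Incumbent: Low → 9−2=7, High → 7−6=1
Incumbent chooses Low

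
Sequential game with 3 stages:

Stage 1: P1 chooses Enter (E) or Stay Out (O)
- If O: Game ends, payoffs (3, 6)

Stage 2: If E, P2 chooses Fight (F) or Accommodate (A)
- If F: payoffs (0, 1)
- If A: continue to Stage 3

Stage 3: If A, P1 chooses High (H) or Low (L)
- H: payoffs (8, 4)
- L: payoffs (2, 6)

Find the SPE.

SPE: (E, A, H); Outcome (8, 4)

Work:
Stage 3: P1 chooses H (8 vs 2)
Stage 2: P2: F->1, A->4 (anticipating H). Choose A
Stage 1: P1: O->3, E->8 (anticipating A, H). Choose E
SPE path: E -> A -> H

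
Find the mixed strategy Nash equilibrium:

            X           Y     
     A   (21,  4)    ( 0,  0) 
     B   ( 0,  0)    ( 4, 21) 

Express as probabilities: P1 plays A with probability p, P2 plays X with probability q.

p = 0.84, q = 0.16

Work:
Find probabilities that make opponent indifferent:
P2 chooses q to make P1 indifferent between A and B
P1 chooses p to make P2 indifferent between X and Y
Mixed NE: P1 plays (A: 0.84, B: 0.16), P2 plays (X: 0.16, Y: 0.84)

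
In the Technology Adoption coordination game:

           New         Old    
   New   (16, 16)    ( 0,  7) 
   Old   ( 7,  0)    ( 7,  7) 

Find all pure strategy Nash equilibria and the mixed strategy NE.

Pure NE: (New, New) and (Old, Old); Mixed NE: p = 0.4375, q = 0.4375

Work:
Check pure NE:
(New, New): (16, 16) - no unilateral deviation beneficial
(Old, Old): (7, 7) - no unilateral deviation beneficial
Mixed NE: P1 plays New with p = 0.4375, P2 plays New with q = 0.4375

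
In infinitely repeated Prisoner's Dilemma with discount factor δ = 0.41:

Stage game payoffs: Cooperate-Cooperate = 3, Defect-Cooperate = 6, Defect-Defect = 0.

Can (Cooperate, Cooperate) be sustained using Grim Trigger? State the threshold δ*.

δ* = 0.5; since δ = 0.41 < 0.5, cooperation cannot be sustained

Work:
For Grim Trigger:
Cooperate forever: 3/(1-δ)
Defect then punished: 6 + 0·δ/(1-δ)
Need: 3/(1-δ) ≥ 6 + 0·δ/(1-δ)
Solving: δ ≥ (T-R)/(T-P) = (6-3)/(6-0) = 0.5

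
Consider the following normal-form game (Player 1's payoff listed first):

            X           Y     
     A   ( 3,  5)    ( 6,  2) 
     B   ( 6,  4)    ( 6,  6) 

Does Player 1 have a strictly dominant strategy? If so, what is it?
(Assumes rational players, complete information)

No strictly dominant strategy exists for Player 1

Work:
A strategy strictly dominates another if it gives a strictly higher payoff against every opponent action. Compare each pair of P1's strategies column-by-column:
  A vs B: [3 vs 6, 6 vs 6] → A does not strictly dominate B (column X: 3 ≤ 6)
  B vs A: [6 vs 3, 6 vs 6] → B does not strictly dominate A (column Y: 6 ≤ 6)
No single strategy strictly dominates all others → no strictly dominant strategy.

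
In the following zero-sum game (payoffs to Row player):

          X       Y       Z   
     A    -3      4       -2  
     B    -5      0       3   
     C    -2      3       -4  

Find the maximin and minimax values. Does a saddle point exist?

Maximin = -3, Minimax = -2, Saddle: False

Work:
Row minimums: [-3, -5, -4] → maximin = -3
Column maximums: [-2, 4, 3] → minimax = -2
No saddle point (maximin ≠ minimax). Mixed strategy needed.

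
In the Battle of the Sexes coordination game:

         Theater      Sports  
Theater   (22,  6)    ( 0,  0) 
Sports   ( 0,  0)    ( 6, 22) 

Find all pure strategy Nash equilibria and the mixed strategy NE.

Pure NE: (Theater, Theater) and (Sports, Sports); Mixed NE: p = 0.7857, q = 0.2143

Work:
Check pure NE:
(Theater, Theater): (22, 6) - no unilateral deviation beneficial
(Sports, Sports): (6, 22) - no unilateral deviation beneficial
Mixed NE: P1 plays Theater with p = 0.7857, P2 plays Theater with q = 0.2143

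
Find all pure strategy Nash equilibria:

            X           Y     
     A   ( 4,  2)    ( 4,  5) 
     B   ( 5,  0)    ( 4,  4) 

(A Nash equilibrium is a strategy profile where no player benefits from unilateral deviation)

Nash equilibrium: (A, Y), (B, Y)

Work:
Best responses:
  P1 vs X: payoffs [4, 5] → best response B (payoff 5)
  P1 vs Y: payoffs [4, 4] → best response A/B (payoff 4)
  P2 vs A: payoffs [2, 5] → best response Y (payoff 5)
  P2 vs B: payoffs [0, 4] → best response Y (payoff 4)
Mutual best responses: (A,Y), (B,Y) → Nash equilibria.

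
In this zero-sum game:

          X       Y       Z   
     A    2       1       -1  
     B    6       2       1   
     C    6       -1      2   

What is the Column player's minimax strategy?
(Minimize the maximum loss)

Column should play Y or Z (all achieve the minimum), value = 2

Work:
Column player minimizes Row's maximum payoff:
Column X: max payoff to Row = 6
Column Y: max payoff to Row = 2
Column Z: max payoff to Row = 2
Minimum is 2, achieved by columns Y, Z (tied).
Each of Y or Z is a minimax strategy.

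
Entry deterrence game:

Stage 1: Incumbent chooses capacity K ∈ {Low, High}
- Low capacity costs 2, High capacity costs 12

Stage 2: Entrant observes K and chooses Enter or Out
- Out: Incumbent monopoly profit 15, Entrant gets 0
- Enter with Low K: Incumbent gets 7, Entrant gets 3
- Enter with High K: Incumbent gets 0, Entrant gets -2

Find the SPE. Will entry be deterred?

SPE: (Low, Enter|Low, Out|High); Entry not deterred. Incumbent net profit = 5, Entrant gets 3

Work:
After Low K: Entrant enters (3 > 0)
After High K: Entrant stays out (-2 < 0)
Incumbent: Low → 7−2=5, High → 15−12=3
Incumbent chooses Low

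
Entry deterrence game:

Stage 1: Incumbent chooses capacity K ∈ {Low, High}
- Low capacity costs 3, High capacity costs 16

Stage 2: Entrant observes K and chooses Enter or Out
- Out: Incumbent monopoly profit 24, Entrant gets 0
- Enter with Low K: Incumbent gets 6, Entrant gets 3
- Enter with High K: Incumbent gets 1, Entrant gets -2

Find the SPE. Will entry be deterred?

SPE: (High, Enter|Low, Out|High); Entry deterred. Incumbent net profit = 8

Work:
After Low K: Entrant enters (3 > 0)
After High K: Entrant stays out (-2 < 0)
Incumbent: Low → 6−3=3, High → 24−16=8
Incumbent chooses High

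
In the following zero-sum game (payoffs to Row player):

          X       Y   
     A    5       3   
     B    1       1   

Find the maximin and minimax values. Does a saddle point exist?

Maximin = 3, Minimax = 3, Saddle: True

Work:
Row minimums: [3, 1] → maximin = 3
Column maximums: [5, 3] → minimax = 3
Saddle point exists! Game value = 3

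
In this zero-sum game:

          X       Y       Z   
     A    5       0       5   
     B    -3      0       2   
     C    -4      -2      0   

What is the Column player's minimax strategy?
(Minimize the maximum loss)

Column should play Y, value = 0

Work:
Column player minimizes Row's maximum payoff:
Column X: max payoff to Row = 5
Column Y: max payoff to Row = 0
Column Z: max payoff to Row = 5
Minimum is 0, achieved by column Y.
Minimax strategy: Y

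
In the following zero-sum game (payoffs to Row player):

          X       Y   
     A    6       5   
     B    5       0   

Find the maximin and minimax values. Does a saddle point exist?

Maximin = 5, Minimax = 5, Saddle: True

Work:
Row minimums: [5, 0] → maximin = 5
Column maximums: [6, 5] → minimax = 5
Saddle point exists! Game value = 5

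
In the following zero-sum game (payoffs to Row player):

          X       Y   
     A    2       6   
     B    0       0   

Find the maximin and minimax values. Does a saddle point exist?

Maximin = 2, Minimax = 2, Saddle: True

Work:
Row minimums: [2, 0] → maximin = 2
Column maximums: [2, 6] → minimax = 2
Saddle point exists! Game value = 2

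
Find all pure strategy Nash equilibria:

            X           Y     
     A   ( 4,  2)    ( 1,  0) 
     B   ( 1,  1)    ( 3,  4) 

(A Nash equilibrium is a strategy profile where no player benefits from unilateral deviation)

Nash equilibrium: (A, X), (B, Y)

Work:
Best responses:
  P1 vs X: payoffs [4, 1] → best response A (payoff 4)
  P1 vs Y: payoffs [1, 3] → best response B (payoff 3)
  P2 vs A: payoffs [2, 0] → best response X (payoff 2)
  P2 vs B: payoffs [1, 4] → best response Y (payoff 4)
Mutual best responses: (A,X), (B,Y) → Nash equilibria.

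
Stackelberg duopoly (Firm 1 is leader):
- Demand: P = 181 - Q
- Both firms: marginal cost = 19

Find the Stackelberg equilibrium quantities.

q₁* (leader) = 81.0, q₂* (follower) = 40.5

Work:
Follower's reaction: q₂ = (a - c - q₁)/2
Leader substitutes: π₁ = q₁·(a - q₁ - (a-c-q₁)/2 - c)
FOC: q₁* = (181 - 19)/2 = 81.00
Then: q₂* = (181 - 19 - 81.0)/2 = 40.50
Leader has first-mover advantage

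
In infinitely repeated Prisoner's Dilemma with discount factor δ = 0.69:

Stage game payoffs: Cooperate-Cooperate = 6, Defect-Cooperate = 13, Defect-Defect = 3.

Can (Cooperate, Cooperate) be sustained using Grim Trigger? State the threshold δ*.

δ* = 0.7; since δ = 0.69 < 0.7, cooperation cannot be sustained

Work:
For Grim Trigger:
Cooperate forever: 6/(1-δ)
Defect then punished: 13 + 3·δ/(1-δ)
Need: 6/(1-δ) ≥ 13 + 3·δ/(1-δ)
Solving: δ ≥ (T-R)/(T-P) = (13-6)/(13-3) = 0.7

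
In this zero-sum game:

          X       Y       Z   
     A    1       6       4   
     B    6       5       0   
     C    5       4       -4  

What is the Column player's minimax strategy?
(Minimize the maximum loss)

Column should play Z, value = 4

Work:
Column player minimizes Row's maximum payoff:
Column X: max payoff to Row = 6
Column Y: max payoff to Row = 6
Column Z: max payoff to Row = 4
Minimum is 4, achieved by column Z.
Minimax strategy: Z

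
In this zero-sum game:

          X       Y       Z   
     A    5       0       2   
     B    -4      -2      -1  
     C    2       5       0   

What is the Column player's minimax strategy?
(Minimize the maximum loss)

Column should play Z, value = 2

Work:
Column player minimizes Row's maximum payoff:
Column X: max payoff to Row = 5
Column Y: max payoff to Row = 5
Column Z: max payoff to Row = 2
Minimum is 2, achieved by column Z.
Minimax strategy: Z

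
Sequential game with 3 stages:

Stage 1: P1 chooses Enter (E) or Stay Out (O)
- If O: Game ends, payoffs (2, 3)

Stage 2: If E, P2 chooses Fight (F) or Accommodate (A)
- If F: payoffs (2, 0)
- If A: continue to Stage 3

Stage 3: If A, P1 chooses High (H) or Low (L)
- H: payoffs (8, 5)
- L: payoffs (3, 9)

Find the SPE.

SPE: (E, A, H); Outcome (8, 5)

Work:
Stage 3: P1 chooses H (8 vs 3)
Stage 2: P2: F->0, A->5 (anticipating H). Choose A
Stage 1: P1: O->2, E->8 (anticipating A, H). Choose E
SPE path: E -> A -> H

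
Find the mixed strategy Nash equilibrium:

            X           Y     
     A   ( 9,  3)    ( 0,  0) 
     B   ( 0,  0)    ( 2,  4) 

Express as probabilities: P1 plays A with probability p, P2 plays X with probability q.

p = 0.5714, q = 0.1818

Work:
Find probabilities that make opponent indifferent:
P2 chooses q to make P1 indifferent between A and B
P1 chooses p to make P2 indifferent between X and Y
Mixed NE: P1 plays (A: 0.5714, B: 0.4286), P2 plays (X: 0.1818, Y: 0.8182)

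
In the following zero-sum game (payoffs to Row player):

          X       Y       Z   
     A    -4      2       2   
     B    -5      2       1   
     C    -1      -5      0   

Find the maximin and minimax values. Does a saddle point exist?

Maximin = -4, Minimax = -1, Saddle: False

Work:
Row minimums: [-4, -5, -5] → maximin = -4
Column maximums: [-1, 2, 2] → minimax = -1
No saddle point (maximin ≠ minimax). Mixed strategy needed.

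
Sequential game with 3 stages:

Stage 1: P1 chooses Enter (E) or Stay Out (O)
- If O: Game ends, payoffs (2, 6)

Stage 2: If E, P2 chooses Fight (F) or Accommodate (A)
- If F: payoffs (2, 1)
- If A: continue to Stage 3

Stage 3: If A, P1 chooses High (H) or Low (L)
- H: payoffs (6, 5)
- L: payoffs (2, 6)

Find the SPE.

SPE: (E, A, H); Outcome (6, 5)

Work:
Stage 3: P1 chooses H (6 vs 2)
Stage 2: P2: F->1, A->5 (anticipating H). Choose A
Stage 1: P1: O->2, E->6 (anticipating A, H). Choose E
SPE path: E -> A -> H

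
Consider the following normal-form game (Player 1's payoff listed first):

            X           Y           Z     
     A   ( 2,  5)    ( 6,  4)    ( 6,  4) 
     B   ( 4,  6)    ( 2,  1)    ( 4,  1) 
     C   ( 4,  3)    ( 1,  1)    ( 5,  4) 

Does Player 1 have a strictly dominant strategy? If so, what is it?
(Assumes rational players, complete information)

No strictly dominant strategy exists for Player 1

Work:
A strategy strictly dominates another if it gives a strictly higher payoff against every opponent action. Compare each pair of P1's strategies column-by-column:
  A vs B: [2 vs 4, 6 vs 2, 6 vs 4] → A does not strictly dominate B (column X: 2 ≤ 4)
  A vs C: [2 vs 4, 6 vs 1, 6 vs 5] → A does not strictly dominate C (column X: 2 ≤ 4)
  B vs A: [4 vs 2, 2 vs 6, 4 vs 6] → B does not strictly dominate A (column Y: 2 ≤ 6)
  B vs C: [4 vs 4, 2 vs 1, 4 vs 5] → B does not strictly dominate C (column X: 4 ≤ 4)
  C vs A: [4 vs 2, 1 vs 6, 5 vs 6] → C does not strictly dominate A (column Y: 1 ≤ 6)
  C vs B: [4 vs 4, 1 vs 2, 5 vs 4] → C does not strictly dominate B (column X: 4 ≤ 4)
No single strategy strictly dominates all others → no strictly dominant strategy.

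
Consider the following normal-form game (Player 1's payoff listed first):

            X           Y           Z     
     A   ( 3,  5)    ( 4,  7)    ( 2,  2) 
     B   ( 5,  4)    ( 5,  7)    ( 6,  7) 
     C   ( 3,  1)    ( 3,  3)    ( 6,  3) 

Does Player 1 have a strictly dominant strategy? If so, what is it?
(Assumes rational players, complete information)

No strictly dominant strategy exists for Player 1

Work:
A strategy strictly dominates another if it gives a strictly higher payoff against every opponent action. Compare each pair of P1's strategies column-by-column:
  A vs B: [3 vs 5, 4 vs 5, 2 vs 6] → A does not strictly dominate B (column X: 3 ≤ 5)
  A vs C: [3 vs 3, 4 vs 3, 2 vs 6] → A does not strictly dominate C (column X: 3 ≤ 3)
  B vs A: [5 vs 3, 5 vs 4, 6 vs 2] → B strictly dominates A
  B vs C: [5 vs 3, 5 vs 3, 6 vs 6] → B does not strictly dominate C (column Z: 6 ≤ 6)
  C vs A: [3 vs 3, 3 vs 4, 6 vs 2] → C does not strictly dominate A (column X: 3 ≤ 3)
  C vs B: [3 vs 5, 3 vs 5, 6 vs 6] → C does not strictly dominate B (column X: 3 ≤ 5)
No single strategy strictly dominates all others → no strictly dominant strategy.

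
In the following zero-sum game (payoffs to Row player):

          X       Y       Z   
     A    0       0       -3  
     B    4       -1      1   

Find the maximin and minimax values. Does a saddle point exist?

Maximin = -1, Minimax = 0, Saddle: False

Work:
Row minimums: [-3, -1] → maximin = -1
Column maximums: [4, 0, 1] → minimax = 0
No saddle point (maximin ≠ minimax). Mixed strategy needed.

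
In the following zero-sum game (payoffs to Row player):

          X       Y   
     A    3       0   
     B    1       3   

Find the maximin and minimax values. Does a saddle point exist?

Maximin = 1, Minimax = 3, Saddle: False

Work:
Row minimums: [0, 1] → maximin = 1
Column maximums: [3, 3] → minimax = 3
No saddle point (maximin ≠ minimax). Mixed strategy needed.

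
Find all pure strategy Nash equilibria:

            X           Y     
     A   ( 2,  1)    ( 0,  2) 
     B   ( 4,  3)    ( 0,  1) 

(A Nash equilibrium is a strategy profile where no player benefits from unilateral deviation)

Nash equilibrium: (A, Y), (B, X)

Work:
Best responses:
  P1 vs X: payoffs [2, 4] → best response B (payoff 4)
  P1 vs Y: payoffs [0, 0] → best response A/B (payoff 0)
  P2 vs A: payoffs [1, 2] → best response Y (payoff 2)
  P2 vs B: payoffs [3, 1] → best response X (payoff 3)
Mutual best responses: (A,Y), (B,X) → Nash equilibria.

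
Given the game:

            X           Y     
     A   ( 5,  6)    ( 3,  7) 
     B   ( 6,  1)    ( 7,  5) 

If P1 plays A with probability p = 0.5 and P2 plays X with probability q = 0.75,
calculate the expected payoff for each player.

E[P1] = 5.375, E[P2] = 4.125

Work:
E[P1] = p·q·π₁(A,X) + p·(1-q)·π₁(A,Y) + (1-p)·q·π₁(B,X) + (1-p)·(1-q)·π₁(B,Y)
= 0.5·0.75·5 + 0.5·0.25·3 + 0.5·0.75·6 + 0.5·0.25·7
= 5.375

E[P2] = 4.125 (similar calculation)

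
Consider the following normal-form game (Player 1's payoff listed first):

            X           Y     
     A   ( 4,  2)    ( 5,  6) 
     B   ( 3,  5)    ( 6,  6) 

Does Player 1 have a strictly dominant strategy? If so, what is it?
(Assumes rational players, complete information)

No strictly dominant strategy exists for Player 1

Work:
A strategy strictly dominates another if it gives a strictly higher payoff against every opponent action. Compare each pair of P1's strategies column-by-column:
  A vs B: [4 vs 3, 5 vs 6] → A does not strictly dominate B (column Y: 5 ≤ 6)
  B vs A: [3 vs 4, 6 vs 5] → B does not strictly dominate A (column X: 3 ≤ 4)
No single strategy strictly dominates all others → no strictly dominant strategy.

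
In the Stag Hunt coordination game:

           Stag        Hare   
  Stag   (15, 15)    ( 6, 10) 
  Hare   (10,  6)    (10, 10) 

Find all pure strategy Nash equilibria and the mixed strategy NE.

Pure NE: (Stag, Stag) and (Hare, Hare); Mixed NE: p = 0.4444, q = 0.4444

Work:
Check pure NE:
(Stag, Stag): (15, 15) - no unilateral deviation beneficial
(Hare, Hare): (10, 10) - no unilateral deviation beneficial
Mixed NE: P1 plays Stag with p = 0.4444, P2 plays Stag with q = 0.4444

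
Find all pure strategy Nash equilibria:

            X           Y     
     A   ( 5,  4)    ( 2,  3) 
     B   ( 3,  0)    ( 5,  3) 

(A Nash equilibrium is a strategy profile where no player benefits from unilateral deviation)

Nash equilibrium: (A, X), (B, Y)

Work:
Best responses:
  P1 vs X: payoffs [5, 3] → best response A (payoff 5)
  P1 vs Y: payoffs [2, 5] → best response B (payoff 5)
  P2 vs A: payoffs [4, 3] → best response X (payoff 4)
  P2 vs B: payoffs [0, 3] → best response Y (payoff 3)
Mutual best responses: (A,X), (B,Y) → Nash equilibria.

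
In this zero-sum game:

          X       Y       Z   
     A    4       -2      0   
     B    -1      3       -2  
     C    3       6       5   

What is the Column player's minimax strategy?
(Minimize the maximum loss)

Column should play X, value = 4

Work:
Column player minimizes Row's maximum payoff:
Column X: max payoff to Row = 4
Column Y: max payoff to Row = 6
Column Z: max payoff to Row = 5
Minimum is 4, achieved by column X.
Minimax strategy: X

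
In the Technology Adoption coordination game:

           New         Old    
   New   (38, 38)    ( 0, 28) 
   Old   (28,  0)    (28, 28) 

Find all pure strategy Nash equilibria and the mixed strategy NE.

Pure NE: (New, New) and (Old, Old); Mixed NE: p = 0.7368, q = 0.7368

Work:
Check pure NE:
(New, New): (38, 38) - no unilateral deviation beneficial
(Old, Old): (28, 28) - no unilateral deviation beneficial
Mixed NE: P1 plays New with p = 0.7368, P2 plays New with q = 0.7368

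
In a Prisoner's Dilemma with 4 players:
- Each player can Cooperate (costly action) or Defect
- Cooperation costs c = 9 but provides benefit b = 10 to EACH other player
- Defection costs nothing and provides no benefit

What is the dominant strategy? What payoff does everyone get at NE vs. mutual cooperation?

Dominant: Defect; NE payoff = 0; Coop payoff = 21

Work:
Defect dominates (saves cost c = 9, benefit to others is external)
NE: All defect → everyone gets 0
If all cooperate: each receives (3)×10 - 9 = 21
Social dilemma: 21 > 0 but NE gives 0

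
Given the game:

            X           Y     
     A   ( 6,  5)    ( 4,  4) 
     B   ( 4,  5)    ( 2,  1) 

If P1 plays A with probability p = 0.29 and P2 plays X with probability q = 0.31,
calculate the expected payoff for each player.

E[P1] = 3.2, E[P2] = 2.8403

Work:
E[P1] = p·q·π₁(A,X) + p·(1-q)·π₁(A,Y) + (1-p)·q·π₁(B,X) + (1-p)·(1-q)·π₁(B,Y)
= 0.29·0.31·6 + 0.29·0.69·4 + 0.71·0.31·4 + 0.71·0.69·2
= 3.2

E[P2] = 2.8403 (similar calculation)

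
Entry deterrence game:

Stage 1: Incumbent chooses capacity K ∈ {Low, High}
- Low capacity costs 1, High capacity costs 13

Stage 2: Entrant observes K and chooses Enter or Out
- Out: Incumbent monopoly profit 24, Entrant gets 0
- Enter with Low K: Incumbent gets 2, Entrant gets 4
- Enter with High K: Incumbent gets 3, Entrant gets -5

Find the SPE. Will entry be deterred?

SPE: (High, Enter|Low, Out|High); Entry deterred. Incumbent net profit = 11

Work:
After Low K: Entrant enters (4 > 0)
After High K: Entrant stays out (-5 < 0)
Incumbent: Low → 2−1=1, High → 24−13=11
Incumbent chooses High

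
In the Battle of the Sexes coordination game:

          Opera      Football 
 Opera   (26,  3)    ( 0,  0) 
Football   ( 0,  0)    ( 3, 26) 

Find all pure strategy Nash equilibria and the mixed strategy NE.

Pure NE: (Opera, Opera) and (Football, Football); Mixed NE: p = 0.8966, q = 0.1034

Work:
Check pure NE:
(Opera, Opera): (26, 3) - no unilateral deviation beneficial
(Football, Football): (3, 26) - no unilateral deviation beneficial
Mixed NE: P1 plays Opera with p = 0.8966, P2 plays Opera with q = 0.1034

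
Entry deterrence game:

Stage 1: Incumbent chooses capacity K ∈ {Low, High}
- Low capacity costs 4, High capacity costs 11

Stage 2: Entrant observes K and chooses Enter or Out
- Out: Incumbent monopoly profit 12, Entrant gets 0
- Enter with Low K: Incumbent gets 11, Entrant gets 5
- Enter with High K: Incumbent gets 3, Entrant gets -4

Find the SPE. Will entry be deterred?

SPE: (Low, Enter|Low, Out|High); Entry not deterred. Incumbent net profit = 7, Entrant gets 5

Work:
After Low K: Entrant enters (5 > 0)
After High K: Entrant stays out (-4 < 0)
Incumbent: Low → 11−4=7, High → 12−11=1
Incumbent chooses Low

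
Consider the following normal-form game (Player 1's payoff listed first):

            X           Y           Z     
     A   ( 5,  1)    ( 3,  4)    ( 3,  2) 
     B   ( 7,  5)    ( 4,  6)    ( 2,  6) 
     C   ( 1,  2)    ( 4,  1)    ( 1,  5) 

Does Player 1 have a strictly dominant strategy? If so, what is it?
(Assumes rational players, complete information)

No strictly dominant strategy exists for Player 1

Work:
A strategy strictly dominates another if it gives a strictly higher payoff against every opponent action. Compare each pair of P1's strategies column-by-column:
  A vs B: [5 vs 7, 3 vs 4, 3 vs 2] → A does not strictly dominate B (column X: 5 ≤ 7)
  A vs C: [5 vs 1, 3 vs 4, 3 vs 1] → A does not strictly dominate C (column Y: 3 ≤ 4)
  B vs A: [7 vs 5, 4 vs 3, 2 vs 3] → B does not strictly dominate A (column Z: 2 ≤ 3)
  B vs C: [7 vs 1, 4 vs 4, 2 vs 1] → B does not strictly dominate C (column Y: 4 ≤ 4)
  C vs A: [1 vs 5, 4 vs 3, 1 vs 3] → C does not strictly dominate A (column X: 1 ≤ 5)
  C vs B: [1 vs 7, 4 vs 4, 1 vs 2] → C does not strictly dominate B (column X: 1 ≤ 7)
No single strategy strictly dominates all others → no strictly dominant strategy.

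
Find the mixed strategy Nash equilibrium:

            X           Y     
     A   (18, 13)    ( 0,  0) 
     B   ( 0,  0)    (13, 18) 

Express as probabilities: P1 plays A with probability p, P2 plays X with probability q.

p = 0.5806, q = 0.4194

Work:
Find probabilities that make opponent indifferent:
P2 chooses q to make P1 indifferent between A and B
P1 chooses p to make P2 indifferent between X and Y
Mixed NE: P1 plays (A: 0.5806, B: 0.4194), P2 plays (X: 0.4194, Y: 0.5806)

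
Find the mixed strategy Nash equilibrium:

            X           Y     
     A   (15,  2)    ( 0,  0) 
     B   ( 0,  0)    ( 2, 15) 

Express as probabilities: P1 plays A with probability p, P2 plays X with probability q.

p = 0.8824, q = 0.1176

Work:
Find probabilities that make opponent indifferent:
P2 chooses q to make P1 indifferent between A and B
P1 chooses p to make P2 indifferent between X and Y
Mixed NE: P1 plays (A: 0.8824, B: 0.1176), P2 plays (X: 0.1176, Y: 0.8824)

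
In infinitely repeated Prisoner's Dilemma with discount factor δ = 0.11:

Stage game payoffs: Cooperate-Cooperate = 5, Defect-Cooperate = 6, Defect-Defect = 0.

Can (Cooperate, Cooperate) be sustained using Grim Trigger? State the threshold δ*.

δ* = 0.1667; since δ = 0.11 < 0.1667, cooperation cannot be sustained

Work:
For Grim Trigger:
Cooperate forever: 5/(1-δ)
Defect then punished: 6 + 0·δ/(1-δ)
Need: 5/(1-δ) ≥ 6 + 0·δ/(1-δ)
Solving: δ ≥ (T-R)/(T-P) = (6-5)/(6-0) = 0.1667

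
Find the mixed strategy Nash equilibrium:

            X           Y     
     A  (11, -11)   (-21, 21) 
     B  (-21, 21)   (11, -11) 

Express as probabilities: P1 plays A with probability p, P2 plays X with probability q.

p = 0.5, q = 0.5

Work:
Find probabilities that make opponent indifferent:
P2 chooses q to make P1 indifferent between A and B
P1 chooses p to make P2 indifferent between X and Y
Mixed NE: P1 plays (A: 0.5, B: 0.5), P2 plays (X: 0.5, Y: 0.5)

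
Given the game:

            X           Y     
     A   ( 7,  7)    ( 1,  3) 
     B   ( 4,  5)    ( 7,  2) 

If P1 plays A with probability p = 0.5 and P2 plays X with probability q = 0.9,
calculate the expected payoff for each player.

E[P1] = 5.35, E[P2] = 5.65

Work:
E[P1] = p·q·π₁(A,X) + p·(1-q)·π₁(A,Y) + (1-p)·q·π₁(B,X) + (1-p)·(1-q)·π₁(B,Y)
= 0.5·0.9·7 + 0.5·0.1·1 + 0.5·0.9·4 + 0.5·0.1·7
= 5.35

E[P2] = 5.65 (similar calculation)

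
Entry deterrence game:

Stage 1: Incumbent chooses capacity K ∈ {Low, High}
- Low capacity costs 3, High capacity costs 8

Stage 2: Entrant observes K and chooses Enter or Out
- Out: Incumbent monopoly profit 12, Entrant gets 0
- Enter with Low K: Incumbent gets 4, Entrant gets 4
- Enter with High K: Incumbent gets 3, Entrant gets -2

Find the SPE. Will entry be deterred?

SPE: (High, Enter|Low, Out|High); Entry deterred. Incumbent net profit = 4

Work:
After Low K: Entrant enters (4 > 0)
After High K: Entrant stays out (-2 < 0)
Incumbent: Low → 4−3=1, High → 12−8=4
Incumbent chooses High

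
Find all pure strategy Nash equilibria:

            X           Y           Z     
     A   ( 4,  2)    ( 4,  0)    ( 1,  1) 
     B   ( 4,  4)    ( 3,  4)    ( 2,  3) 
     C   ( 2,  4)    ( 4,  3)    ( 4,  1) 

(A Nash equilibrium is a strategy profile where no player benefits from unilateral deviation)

Nash equilibrium: (A, X), (B, X)

Work:
Best responses:
  P1 vs X: payoffs [4, 4, 2] → best response A/B (payoff 4)
  P1 vs Y: payoffs [4, 3, 4] → best response A/C (payoff 4)
  P1 vs Z: payoffs [1, 2, 4] → best response C (payoff 4)
  P2 vs A: payoffs [2, 0, 1] → best response X (payoff 2)
  P2 vs B: payoffs [4, 4, 3] → best response X/Y (payoff 4)
  P2 vs C: payoffs [4, 3, 1] → best response X (payoff 4)
Mutual best responses: (A,X), (B,X) → Nash equilibria.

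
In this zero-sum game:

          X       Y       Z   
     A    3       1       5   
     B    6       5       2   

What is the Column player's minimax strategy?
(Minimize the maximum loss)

Column should play Y or Z (all achieve the minimum), value = 5

Work:
Column player minimizes Row's maximum payoff:
Column X: max payoff to Row = 6
Column Y: max payoff to Row = 5
Column Z: max payoff to Row = 5
Minimum is 5, achieved by columns Y, Z (tied).
Each of Y or Z is a minimax strategy.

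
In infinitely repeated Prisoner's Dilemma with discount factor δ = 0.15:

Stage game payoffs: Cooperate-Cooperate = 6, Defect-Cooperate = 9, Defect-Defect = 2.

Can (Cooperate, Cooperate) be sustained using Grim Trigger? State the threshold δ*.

δ* = 0.4286; since δ = 0.15 < 0.4286, cooperation cannot be sustained

Work:
For Grim Trigger:
Cooperate forever: 6/(1-δ)
Defect then punished: 9 + 2·δ/(1-δ)
Need: 6/(1-δ) ≥ 9 + 2·δ/(1-δ)
Solving: δ ≥ (T-R)/(T-P) = (9-6)/(9-2) = 0.4286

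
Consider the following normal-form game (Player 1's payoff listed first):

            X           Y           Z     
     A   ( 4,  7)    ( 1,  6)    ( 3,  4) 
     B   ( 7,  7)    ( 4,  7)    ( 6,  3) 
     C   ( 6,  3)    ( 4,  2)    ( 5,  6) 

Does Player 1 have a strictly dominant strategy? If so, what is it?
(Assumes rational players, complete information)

No strictly dominant strategy exists for Player 1

Work:
A strategy strictly dominates another if it gives a strictly higher payoff against every opponent action. Compare each pair of P1's strategies column-by-column:
  A vs B: [4 vs 7, 1 vs 4, 3 vs 6] → A does not strictly dominate B (column X: 4 ≤ 7)
  A vs C: [4 vs 6, 1 vs 4, 3 vs 5] → A does not strictly dominate C (column X: 4 ≤ 6)
  B vs A: [7 vs 4, 4 vs 1, 6 vs 3] → B strictly dominates A
  B vs C: [7 vs 6, 4 vs 4, 6 vs 5] → B does not strictly dominate C (column Y: 4 ≤ 4)
  C vs A: [6 vs 4, 4 vs 1, 5 vs 3] → C strictly dominates A
  C vs B: [6 vs 7, 4 vs 4, 5 vs 6] → C does not strictly dominate B (column X: 6 ≤ 7)
No single strategy strictly dominates all others → no strictly dominant strategy.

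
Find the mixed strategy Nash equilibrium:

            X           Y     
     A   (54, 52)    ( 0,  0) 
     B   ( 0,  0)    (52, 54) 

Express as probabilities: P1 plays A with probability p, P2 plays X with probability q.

p = 0.5094, q = 0.4906

Work:
Find probabilities that make opponent indifferent:
P2 chooses q to make P1 indifferent between A and B
P1 chooses p to make P2 indifferent between X and Y
Mixed NE: P1 plays (A: 0.5094, B: 0.4906), P2 plays (X: 0.4906, Y: 0.5094)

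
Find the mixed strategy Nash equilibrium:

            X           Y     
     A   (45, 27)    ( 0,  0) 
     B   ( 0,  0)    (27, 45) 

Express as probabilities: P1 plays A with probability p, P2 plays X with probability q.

p = 0.625, q = 0.375

Work:
Find probabilities that make opponent indifferent:
P2 chooses q to make P1 indifferent between A and B
P1 chooses p to make P2 indifferent between X and Y
Mixed NE: P1 plays (A: 0.625, B: 0.375), P2 plays (X: 0.375, Y: 0.625)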